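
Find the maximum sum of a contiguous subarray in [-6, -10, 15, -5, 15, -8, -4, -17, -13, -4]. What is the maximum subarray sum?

Using Kadane's algorithm on [-6, -10, 15, -5, 15, -8, -4, -17, -13, -4]:

Scanning through the array:
Position 1 (value -10): max_ending_here = -10, max_so_far = -6
Position 2 (value 15): max_ending_here = 15, max_so_far = 15
Position 3 (value -5): max_ending_here = 10, max_so_far = 15
Position 4 (value 15): max_ending_here = 25, max_so_far = 25
Position 5 (value -8): max_ending_here = 17, max_so_far = 25
Position 6 (value -4): max_ending_here = 13, max_so_far = 25
Position 7 (value -17): max_ending_here = -4, max_so_far = 25
Position 8 (value -13): max_ending_here = -13, max_so_far = 25
Position 9 (value -4): max_ending_here = -4, max_so_far = 25

Maximum subarray: [15, -5, 15]
Maximum sum: 25

The maximum subarray is [15, -5, 15] with sum 25. This subarray runs from index 2 to index 4.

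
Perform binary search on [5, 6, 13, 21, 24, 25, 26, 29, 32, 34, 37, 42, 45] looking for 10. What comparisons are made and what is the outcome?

Binary search for 10 in [5, 6, 13, 21, 24, 25, 26, 29, 32, 34, 37, 42, 45]:

lo=0, hi=12, mid=6, arr[mid]=26 -> 26 > 10, search left half
lo=0, hi=5, mid=2, arr[mid]=13 -> 13 > 10, search left half
lo=0, hi=1, mid=0, arr[mid]=5 -> 5 < 10, search right half
lo=1, hi=1, mid=1, arr[mid]=6 -> 6 < 10, search right half
lo=2 > hi=1, target 10 not found

Binary search determines that 10 is not in the array after 4 comparisons. The search space was exhausted without finding the target.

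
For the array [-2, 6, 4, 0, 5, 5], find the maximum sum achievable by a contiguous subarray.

Using Kadane's algorithm on [-2, 6, 4, 0, 5, 5]:

Scanning through the array:
Position 1 (value 6): max_ending_here = 6, max_so_far = 6
Position 2 (value 4): max_ending_here = 10, max_so_far = 10
Position 3 (value 0): max_ending_here = 10, max_so_far = 10
Position 4 (value 5): max_ending_here = 15, max_so_far = 15
Position 5 (value 5): max_ending_here = 20, max_so_far = 20

Maximum subarray: [6, 4, 0, 5, 5]
Maximum sum: 20

The maximum subarray is [6, 4, 0, 5, 5] with sum 20. This subarray runs from index 1 to index 5.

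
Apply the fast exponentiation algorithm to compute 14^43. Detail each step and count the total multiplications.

Computing 14^43 by squaring (build up from 14^1; each line after the first costs one multiplication):

14^1 = 14
14^2 = (14^1)^2 = 14^2 = 196
14^4 = (14^2)^2 = 196^2 = 38416
14^5 = 14 * 14^4 = 14 * 38416 = 537824
14^10 = (14^5)^2 = 537824^2 = 289254654976
14^20 = (14^10)^2 = 289254654976^2 = 83668255425284801560576
14^21 = 14 * 14^20 = 14 * 83668255425284801560576 = 1171355575953987221848064
14^42 = (14^21)^2 = 1171355575953987221848064^2 = 1372073885318497127491074758162987278899500548096
14^43 = 14 * 14^42 = 14 * 1372073885318497127491074758162987278899500548096 = 19209034394458959784875046614281821904593007673344

Result: 19209034394458959784875046614281821904593007673344
Multiplications needed: 8 (8 lines after 14^1)

14^43 = 19209034394458959784875046614281821904593007673344. Using exponentiation by squaring, this requires 8 multiplications. The key idea: if the exponent is even, square the half-power; if odd, multiply by the base once.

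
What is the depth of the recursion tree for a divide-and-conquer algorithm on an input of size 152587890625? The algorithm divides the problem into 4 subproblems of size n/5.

For divide and conquer with division factor 5:

Problem sizes at each level:
Level 0: 152587890625
Level 1: 30517578125
Level 2: 6103515625
Level 3: 1220703125
Level 4: 244140625
Level 5: 48828125
Level 6: 9765625
Level 7: 1953125
Level 8: 390625
Level 9: 78125
Level 10: 15625
Level 11: 3125
Level 12: 625
Level 13: 125
Level 14: 25
Level 15: 5
Level 16: 1

The root is level 0 and the size-1 base case is level 16 (the tree spans levels 0 through 16, i.e. 17 levels counting the root), so the depth is the number of divisions: log_5(152587890625) = 16

The recursion tree depth is log_5(152587890625) = 16. At each level, the problem size is divided by 5, so it takes 16 divisions to reduce to a base case of size 1. The algorithm makes 4 recursive calls at each level.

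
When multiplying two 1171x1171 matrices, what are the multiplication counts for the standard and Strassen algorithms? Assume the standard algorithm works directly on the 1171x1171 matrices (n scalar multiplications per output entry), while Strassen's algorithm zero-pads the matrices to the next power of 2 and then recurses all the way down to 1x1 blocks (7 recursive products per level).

Matrix multiplication for 1171x1171 matrices:

Strassen's algorithm requires power-of-2 dimensions. Pad 1171x1171 to 2048x2048 (next power of 2).

Standard algorithm: 1171^3 = 1605723211 multiplications
Strassen's algorithm: 7^(log2(2048)) = 7^11 = 1977326743 multiplications
Difference: 1605723211 - 1977326743 = -371603532 (Strassen uses MORE here due to padding overhead — for small or just-over-power-of-2 n, padding can outweigh the per-level savings)

Standard: 1605723211 multiplications (1171^3). Strassen: 1977326743 multiplications (7^11, after padding to 2048x2048). Strassen reduces 8 recursive multiplications to 7 at each level.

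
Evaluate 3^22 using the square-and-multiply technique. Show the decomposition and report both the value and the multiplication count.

Computing 3^22 by squaring (build up from 3^1; each line after the first costs one multiplication):

3^1 = 3
3^2 = (3^1)^2 = 3^2 = 9
3^4 = (3^2)^2 = 9^2 = 81
3^5 = 3 * 3^4 = 3 * 81 = 243
3^10 = (3^5)^2 = 243^2 = 59049
3^11 = 3 * 3^10 = 3 * 59049 = 177147
3^22 = (3^11)^2 = 177147^2 = 31381059609

Result: 31381059609
Multiplications needed: 6 (6 lines after 3^1)

3^22 = 31381059609. Using exponentiation by squaring, this requires 6 multiplications. The key idea: if the exponent is even, square the half-power; if odd, multiply by the base once.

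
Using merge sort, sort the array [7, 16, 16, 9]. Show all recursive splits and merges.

Merge sort trace:

Split: [7, 16, 16, 9] -> [7, 16] and [16, 9]
  Split: [7, 16] -> [7] and [16]
  Merge: [7] + [16] -> [7, 16]
  Split: [16, 9] -> [16] and [9]
  Merge: [16] + [9] -> [9, 16]
Merge: [7, 16] + [9, 16] -> [7, 9, 16, 16]

Final sorted array: [7, 9, 16, 16]

The merge sort proceeds by recursively splitting the array and merging sorted halves.
After all merges, the sorted array is [7, 9, 16, 16].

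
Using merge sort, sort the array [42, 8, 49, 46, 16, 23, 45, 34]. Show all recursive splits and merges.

Merge sort trace:

Split: [42, 8, 49, 46, 16, 23, 45, 34] -> [42, 8, 49, 46] and [16, 23, 45, 34]
  Split: [42, 8, 49, 46] -> [42, 8] and [49, 46]
    Split: [42, 8] -> [42] and [8]
    Merge: [42] + [8] -> [8, 42]
    Split: [49, 46] -> [49] and [46]
    Merge: [49] + [46] -> [46, 49]
  Merge: [8, 42] + [46, 49] -> [8, 42, 46, 49]
  Split: [16, 23, 45, 34] -> [16, 23] and [45, 34]
    Split: [16, 23] -> [16] and [23]
    Merge: [16] + [23] -> [16, 23]
    Split: [45, 34] -> [45] and [34]
    Merge: [45] + [34] -> [34, 45]
  Merge: [16, 23] + [34, 45] -> [16, 23, 34, 45]
Merge: [8, 42, 46, 49] + [16, 23, 34, 45] -> [8, 16, 23, 34, 42, 45, 46, 49]

Final sorted array: [8, 16, 23, 34, 42, 45, 46, 49]

The merge sort proceeds by recursively splitting the array and merging sorted halves.
After all merges, the sorted array is [8, 16, 23, 34, 42, 45, 46, 49].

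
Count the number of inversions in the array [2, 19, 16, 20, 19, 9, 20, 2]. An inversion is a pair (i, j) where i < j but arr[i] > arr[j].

Finding inversions in [2, 19, 16, 20, 19, 9, 20, 2]:

(1, 2): arr[1]=19 > arr[2]=16
(1, 5): arr[1]=19 > arr[5]=9
(1, 7): arr[1]=19 > arr[7]=2
(2, 5): arr[2]=16 > arr[5]=9
(2, 7): arr[2]=16 > arr[7]=2
(3, 4): arr[3]=20 > arr[4]=19
(3, 5): arr[3]=20 > arr[5]=9
(3, 7): arr[3]=20 > arr[7]=2
(4, 5): arr[4]=19 > arr[5]=9
(4, 7): arr[4]=19 > arr[7]=2
(5, 7): arr[5]=9 > arr[7]=2
(6, 7): arr[6]=20 > arr[7]=2

Total inversions: 12

The array has 12 inversion(s): (1,2), (1,5), (1,7), (2,5), (2,7), (3,4), (3,5), (3,7), (4,5), (4,7), (5,7), (6,7). Each pair (i,j) satisfies i < j and arr[i] > arr[j].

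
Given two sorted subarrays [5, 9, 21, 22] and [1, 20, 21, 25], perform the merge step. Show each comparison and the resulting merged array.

Merging process:

Compare 5 vs 1: take 1 from right. Merged: [1]
Compare 5 vs 20: take 5 from left. Merged: [1, 5]
Compare 9 vs 20: take 9 from left. Merged: [1, 5, 9]
Compare 21 vs 20: take 20 from right. Merged: [1, 5, 9, 20]
Compare 21 vs 21: take 21 from left. Merged: [1, 5, 9, 20, 21]
Compare 22 vs 21: take 21 from right. Merged: [1, 5, 9, 20, 21, 21]
Compare 22 vs 25: take 22 from left. Merged: [1, 5, 9, 20, 21, 21, 22]
Append remaining from right: [25]. Merged: [1, 5, 9, 20, 21, 21, 22, 25]

Final merged array: [1, 5, 9, 20, 21, 21, 22, 25]
Total comparisons: 7

The merged array is [1, 5, 9, 20, 21, 21, 22, 25], requiring 7 comparisons. The merge step runs in O(n) time where n is the total number of elements.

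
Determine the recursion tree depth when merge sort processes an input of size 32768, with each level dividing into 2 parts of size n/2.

For divide and conquer with division factor 2:

Problem sizes at each level:
Level 0: 32768
Level 1: 16384
Level 2: 8192
Level 3: 4096
Level 4: 2048
Level 5: 1024
Level 6: 512
Level 7: 256
Level 8: 128
Level 9: 64
Level 10: 32
Level 11: 16
Level 12: 8
Level 13: 4
Level 14: 2
Level 15: 1

The root is level 0 and the size-1 base case is level 15 (the tree spans levels 0 through 15, i.e. 16 levels counting the root), so the depth is the number of divisions: log_2(32768) = 15

The recursion tree depth is log_2(32768) = 15. At each level, the problem size is divided by 2, so it takes 15 divisions to reduce to a base case of size 1. The algorithm makes 2 recursive calls at each level.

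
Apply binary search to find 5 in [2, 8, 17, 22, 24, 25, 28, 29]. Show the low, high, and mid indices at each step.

Binary search for 5 in [2, 8, 17, 22, 24, 25, 28, 29]:

lo=0, hi=7, mid=3, arr[mid]=22 -> 22 > 5, search left half
lo=0, hi=2, mid=1, arr[mid]=8 -> 8 > 5, search left half
lo=0, hi=0, mid=0, arr[mid]=2 -> 2 < 5, search right half
lo=1 > hi=0, target 5 not found

Binary search determines that 5 is not in the array after 3 comparisons. The search space was exhausted without finding the target.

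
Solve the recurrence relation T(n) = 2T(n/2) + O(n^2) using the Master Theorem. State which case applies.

Master Theorem for T(n) = 2T(n/2) + O(n^2):

a = 2, b = 2, c = 2
log_b(a) = log_2(2) = 1.0000

Case 3: c = 2 > log_2(2) = 1.0000
T(n) = O(n^2) = O(n^2)

For T(n) = 2T(n/2) + O(n^2): log_2(2) = 1.0000. This is Case 3 of the Master Theorem (c > log_b(a), work dominated by root), giving O(n^2).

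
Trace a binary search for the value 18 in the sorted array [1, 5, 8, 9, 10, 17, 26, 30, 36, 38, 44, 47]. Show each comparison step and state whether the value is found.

Binary search for 18 in [1, 5, 8, 9, 10, 17, 26, 30, 36, 38, 44, 47]:

lo=0, hi=11, mid=5, arr[mid]=17 -> 17 < 18, search right half
lo=6, hi=11, mid=8, arr[mid]=36 -> 36 > 18, search left half
lo=6, hi=7, mid=6, arr[mid]=26 -> 26 > 18, search left half
lo=6 > hi=5, target 18 not found

Binary search determines that 18 is not in the array after 3 comparisons. The search space was exhausted without finding the target.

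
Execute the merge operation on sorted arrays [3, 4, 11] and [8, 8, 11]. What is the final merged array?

Merging process:

Compare 3 vs 8: take 3 from left. Merged: [3]
Compare 4 vs 8: take 4 from left. Merged: [3, 4]
Compare 11 vs 8: take 8 from right. Merged: [3, 4, 8]
Compare 11 vs 8: take 8 from right. Merged: [3, 4, 8, 8]
Compare 11 vs 11: take 11 from left. Merged: [3, 4, 8, 8, 11]
Append remaining from right: [11]. Merged: [3, 4, 8, 8, 11, 11]

Final merged array: [3, 4, 8, 8, 11, 11]
Total comparisons: 5

The merged array is [3, 4, 8, 8, 11, 11], requiring 5 comparisons. The merge step runs in O(n) time where n is the total number of elements.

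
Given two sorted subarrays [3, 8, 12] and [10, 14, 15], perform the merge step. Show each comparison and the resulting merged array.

Merging process:

Compare 3 vs 10: take 3 from left. Merged: [3]
Compare 8 vs 10: take 8 from left. Merged: [3, 8]
Compare 12 vs 10: take 10 from right. Merged: [3, 8, 10]
Compare 12 vs 14: take 12 from left. Merged: [3, 8, 10, 12]
Append remaining from right: [14, 15]. Merged: [3, 8, 10, 12, 14, 15]

Final merged array: [3, 8, 10, 12, 14, 15]
Total comparisons: 4

The merged array is [3, 8, 10, 12, 14, 15], requiring 4 comparisons. The merge step runs in O(n) time where n is the total number of elements.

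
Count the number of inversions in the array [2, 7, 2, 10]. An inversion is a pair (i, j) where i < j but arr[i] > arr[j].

Finding inversions in [2, 7, 2, 10]:

(1, 2): arr[1]=7 > arr[2]=2

Total inversions: 1

The array has 1 inversion(s): (1,2). Each pair (i,j) satisfies i < j and arr[i] > arr[j].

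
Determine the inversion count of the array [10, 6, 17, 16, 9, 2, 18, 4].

Finding inversions in [10, 6, 17, 16, 9, 2, 18, 4]:

(0, 1): arr[0]=10 > arr[1]=6
(0, 4): arr[0]=10 > arr[4]=9
(0, 5): arr[0]=10 > arr[5]=2
(0, 7): arr[0]=10 > arr[7]=4
(1, 5): arr[1]=6 > arr[5]=2
(1, 7): arr[1]=6 > arr[7]=4
(2, 3): arr[2]=17 > arr[3]=16
(2, 4): arr[2]=17 > arr[4]=9
(2, 5): arr[2]=17 > arr[5]=2
(2, 7): arr[2]=17 > arr[7]=4
(3, 4): arr[3]=16 > arr[4]=9
(3, 5): arr[3]=16 > arr[5]=2
(3, 7): arr[3]=16 > arr[7]=4
(4, 5): arr[4]=9 > arr[5]=2
(4, 7): arr[4]=9 > arr[7]=4
(6, 7): arr[6]=18 > arr[7]=4

Total inversions: 16

The array has 16 inversion(s): (0,1), (0,4), (0,5), (0,7), (1,5), (1,7), (2,3), (2,4), (2,5), (2,7), (3,4), (3,5), (3,7), (4,5), (4,7), (6,7). Each pair (i,j) satisfies i < j and arr[i] > arr[j].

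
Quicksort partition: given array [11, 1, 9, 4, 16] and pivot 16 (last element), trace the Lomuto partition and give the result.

Lomuto partition with pivot = 16:

Initial array: [11, 1, 9, 4, 16]

arr[0]=11 <= 16: swap with position 0, array becomes [11, 1, 9, 4, 16]
arr[1]=1 <= 16: swap with position 1, array becomes [11, 1, 9, 4, 16]
arr[2]=9 <= 16: swap with position 2, array becomes [11, 1, 9, 4, 16]
arr[3]=4 <= 16: swap with position 3, array becomes [11, 1, 9, 4, 16]

Place pivot at position 4: [11, 1, 9, 4, 16]
Pivot position: 4

After partitioning with pivot 16, the array becomes [11, 1, 9, 4, 16]. The pivot is placed at index 4. All elements to the left of the pivot are <= 16, and all elements to the right are > 16.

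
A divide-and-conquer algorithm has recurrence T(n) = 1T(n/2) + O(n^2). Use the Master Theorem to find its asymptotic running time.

Master Theorem for T(n) = 1T(n/2) + O(n^2):

a = 1, b = 2, c = 2
log_b(a) = log_2(1) = 0.0000

Case 3: c = 2 > log_2(1) = 0.0000
T(n) = O(n^2) = O(n^2)

For T(n) = 1T(n/2) + O(n^2): log_2(1) = 0.0000. This is Case 3 of the Master Theorem (c > log_b(a), work dominated by root), giving O(n^2).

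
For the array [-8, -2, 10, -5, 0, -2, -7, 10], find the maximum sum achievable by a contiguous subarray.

Using Kadane's algorithm on [-8, -2, 10, -5, 0, -2, -7, 10]:

Scanning through the array:
Position 1 (value -2): max_ending_here = -2, max_so_far = -2
Position 2 (value 10): max_ending_here = 10, max_so_far = 10
Position 3 (value -5): max_ending_here = 5, max_so_far = 10
Position 4 (value 0): max_ending_here = 5, max_so_far = 10
Position 5 (value -2): max_ending_here = 3, max_so_far = 10
Position 6 (value -7): max_ending_here = -4, max_so_far = 10
Position 7 (value 10): max_ending_here = 10, max_so_far = 10

Maximum subarray: [10]
Maximum sum: 10

The maximum subarray is [10] with sum 10. This subarray runs from index 2 to index 2.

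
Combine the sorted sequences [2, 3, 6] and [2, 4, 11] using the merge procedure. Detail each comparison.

Merging process:

Compare 2 vs 2: take 2 from left. Merged: [2]
Compare 3 vs 2: take 2 from right. Merged: [2, 2]
Compare 3 vs 4: take 3 from left. Merged: [2, 2, 3]
Compare 6 vs 4: take 4 from right. Merged: [2, 2, 3, 4]
Compare 6 vs 11: take 6 from left. Merged: [2, 2, 3, 4, 6]
Append remaining from right: [11]. Merged: [2, 2, 3, 4, 6, 11]

Final merged array: [2, 2, 3, 4, 6, 11]
Total comparisons: 5

The merged array is [2, 2, 3, 4, 6, 11], requiring 5 comparisons. The merge step runs in O(n) time where n is the total number of elements.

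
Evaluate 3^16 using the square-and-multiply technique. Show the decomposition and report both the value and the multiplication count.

Computing 3^16 by squaring (build up from 3^1; each line after the first costs one multiplication):

3^1 = 3
3^2 = (3^1)^2 = 3^2 = 9
3^4 = (3^2)^2 = 9^2 = 81
3^8 = (3^4)^2 = 81^2 = 6561
3^16 = (3^8)^2 = 6561^2 = 43046721

Result: 43046721
Multiplications needed: 4 (4 lines after 3^1)

3^16 = 43046721. Using exponentiation by squaring, this requires 4 multiplications. The key idea: if the exponent is even, square the half-power; if odd, multiply by the base once.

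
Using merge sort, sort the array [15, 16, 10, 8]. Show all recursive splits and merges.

Merge sort trace:

Split: [15, 16, 10, 8] -> [15, 16] and [10, 8]
  Split: [15, 16] -> [15] and [16]
  Merge: [15] + [16] -> [15, 16]
  Split: [10, 8] -> [10] and [8]
  Merge: [10] + [8] -> [8, 10]
Merge: [15, 16] + [8, 10] -> [8, 10, 15, 16]

Final sorted array: [8, 10, 15, 16]

The merge sort proceeds by recursively splitting the array and merging sorted halves.
After all merges, the sorted array is [8, 10, 15, 16].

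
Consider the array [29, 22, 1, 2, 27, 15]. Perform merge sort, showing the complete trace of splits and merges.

Merge sort trace:

Split: [29, 22, 1, 2, 27, 15] -> [29, 22, 1] and [2, 27, 15]
  Split: [29, 22, 1] -> [29] and [22, 1]
    Split: [22, 1] -> [22] and [1]
    Merge: [22] + [1] -> [1, 22]
  Merge: [29] + [1, 22] -> [1, 22, 29]
  Split: [2, 27, 15] -> [2] and [27, 15]
    Split: [27, 15] -> [27] and [15]
    Merge: [27] + [15] -> [15, 27]
  Merge: [2] + [15, 27] -> [2, 15, 27]
Merge: [1, 22, 29] + [2, 15, 27] -> [1, 2, 15, 22, 27, 29]

Final sorted array: [1, 2, 15, 22, 27, 29]

The merge sort proceeds by recursively splitting the array and merging sorted halves.
After all merges, the sorted array is [1, 2, 15, 22, 27, 29].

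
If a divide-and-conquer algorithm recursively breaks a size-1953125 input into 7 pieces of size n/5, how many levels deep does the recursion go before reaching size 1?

For divide and conquer with division factor 5:

Problem sizes at each level:
Level 0: 1953125
Level 1: 390625
Level 2: 78125
Level 3: 15625
Level 4: 3125
Level 5: 625
Level 6: 125
Level 7: 25
Level 8: 5
Level 9: 1

The root is level 0 and the size-1 base case is level 9 (the tree spans levels 0 through 9, i.e. 10 levels counting the root), so the depth is the number of divisions: log_5(1953125) = 9

The recursion tree depth is log_5(1953125) = 9. At each level, the problem size is divided by 5, so it takes 9 divisions to reduce to a base case of size 1. The algorithm makes 7 recursive calls at each level.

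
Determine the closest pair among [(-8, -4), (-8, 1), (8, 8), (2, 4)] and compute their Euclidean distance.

Computing all pairwise distances among 4 points:

d((-8, -4), (-8, 1)) = 5.0 <-- minimum
d((-8, -4), (8, 8)) = 20.0
d((-8, -4), (2, 4)) = 12.8062
d((-8, 1), (8, 8)) = 17.4642
d((-8, 1), (2, 4)) = 10.4403
d((8, 8), (2, 4)) = 7.2111

Closest pair: (-8, -4) and (-8, 1) with distance 5.0

The closest pair is (-8, -4) and (-8, 1) with Euclidean distance 5.0. For 4 points, brute-force pairwise comparison is shown above. For large n, the divide-and-conquer algorithm (sort by x, recurse on halves, check the dividing strip) achieves O(n log n).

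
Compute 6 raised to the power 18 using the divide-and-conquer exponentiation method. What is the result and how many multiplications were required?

Computing 6^18 by squaring (build up from 6^1; each line after the first costs one multiplication):

6^1 = 6
6^2 = (6^1)^2 = 6^2 = 36
6^4 = (6^2)^2 = 36^2 = 1296
6^8 = (6^4)^2 = 1296^2 = 1679616
6^9 = 6 * 6^8 = 6 * 1679616 = 10077696
6^18 = (6^9)^2 = 10077696^2 = 101559956668416

Result: 101559956668416
Multiplications needed: 5 (5 lines after 6^1)

6^18 = 101559956668416. Using exponentiation by squaring, this requires 5 multiplications. The key idea: if the exponent is even, square the half-power; if odd, multiply by the base once.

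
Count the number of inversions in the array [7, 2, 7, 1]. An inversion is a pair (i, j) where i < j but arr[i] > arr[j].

Finding inversions in [7, 2, 7, 1]:

(0, 1): arr[0]=7 > arr[1]=2
(0, 3): arr[0]=7 > arr[3]=1
(1, 3): arr[1]=2 > arr[3]=1
(2, 3): arr[2]=7 > arr[3]=1

Total inversions: 4

The array has 4 inversion(s): (0,1), (0,3), (1,3), (2,3). Each pair (i,j) satisfies i < j and arr[i] > arr[j].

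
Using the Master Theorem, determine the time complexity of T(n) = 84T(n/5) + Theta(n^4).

Master Theorem for T(n) = 84T(n/5) + O(n^4):

a = 84, b = 5, c = 4
log_b(a) = log_5(84) = 2.7530

Case 3: c = 4 > log_5(84) = 2.7530
T(n) = O(n^4) = O(n^4)

For T(n) = 84T(n/5) + O(n^4): log_5(84) = 2.7530. This is Case 3 of the Master Theorem (c > log_b(a), work dominated by root), giving O(n^4).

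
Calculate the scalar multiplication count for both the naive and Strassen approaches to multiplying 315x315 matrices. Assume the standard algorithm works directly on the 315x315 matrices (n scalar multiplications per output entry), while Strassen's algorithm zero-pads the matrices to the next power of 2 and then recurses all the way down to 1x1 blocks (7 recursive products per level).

Matrix multiplication for 315x315 matrices:

Strassen's algorithm requires power-of-2 dimensions. Pad 315x315 to 512x512 (next power of 2).

Standard algorithm: 315^3 = 31255875 multiplications
Strassen's algorithm: 7^(log2(512)) = 7^9 = 40353607 multiplications
Difference: 31255875 - 40353607 = -9097732 (Strassen uses MORE here due to padding overhead — for small or just-over-power-of-2 n, padding can outweigh the per-level savings)

Standard: 31255875 multiplications (315^3). Strassen: 40353607 multiplications (7^9, after padding to 512x512). Strassen reduces 8 recursive multiplications to 7 at each level.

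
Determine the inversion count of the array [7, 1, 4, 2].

Finding inversions in [7, 1, 4, 2]:

(0, 1): arr[0]=7 > arr[1]=1
(0, 2): arr[0]=7 > arr[2]=4
(0, 3): arr[0]=7 > arr[3]=2
(2, 3): arr[2]=4 > arr[3]=2

Total inversions: 4

The array has 4 inversion(s): (0,1), (0,2), (0,3), (2,3). Each pair (i,j) satisfies i < j and arr[i] > arr[j].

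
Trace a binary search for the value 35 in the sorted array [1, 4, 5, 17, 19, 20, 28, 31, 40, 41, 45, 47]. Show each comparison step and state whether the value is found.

Binary search for 35 in [1, 4, 5, 17, 19, 20, 28, 31, 40, 41, 45, 47]:

lo=0, hi=11, mid=5, arr[mid]=20 -> 20 < 35, search right half
lo=6, hi=11, mid=8, arr[mid]=40 -> 40 > 35, search left half
lo=6, hi=7, mid=6, arr[mid]=28 -> 28 < 35, search right half
lo=7, hi=7, mid=7, arr[mid]=31 -> 31 < 35, search right half
lo=8 > hi=7, target 35 not found

Binary search determines that 35 is not in the array after 4 comparisons. The search space was exhausted without finding the target.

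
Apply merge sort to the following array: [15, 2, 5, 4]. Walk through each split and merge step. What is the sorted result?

Merge sort trace:

Split: [15, 2, 5, 4] -> [15, 2] and [5, 4]
  Split: [15, 2] -> [15] and [2]
  Merge: [15] + [2] -> [2, 15]
  Split: [5, 4] -> [5] and [4]
  Merge: [5] + [4] -> [4, 5]
Merge: [2, 15] + [4, 5] -> [2, 4, 5, 15]

Final sorted array: [2, 4, 5, 15]

The merge sort proceeds by recursively splitting the array and merging sorted halves.
After all merges, the sorted array is [2, 4, 5, 15].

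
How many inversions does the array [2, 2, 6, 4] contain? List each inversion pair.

Finding inversions in [2, 2, 6, 4]:

(2, 3): arr[2]=6 > arr[3]=4

Total inversions: 1

The array has 1 inversion(s): (2,3). Each pair (i,j) satisfies i < j and arr[i] > arr[j].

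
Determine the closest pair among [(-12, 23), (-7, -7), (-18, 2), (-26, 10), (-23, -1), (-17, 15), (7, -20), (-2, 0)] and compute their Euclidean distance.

Computing all pairwise distances among 8 points:

d((-12, 23), (-7, -7)) = 30.4138
d((-12, 23), (-18, 2)) = 21.8403
d((-12, 23), (-26, 10)) = 19.105
d((-12, 23), (-23, -1)) = 26.4008
d((-12, 23), (-17, 15)) = 9.434
d((-12, 23), (7, -20)) = 47.0106
d((-12, 23), (-2, 0)) = 25.0799
d((-7, -7), (-18, 2)) = 14.2127
d((-7, -7), (-26, 10)) = 25.4951
d((-7, -7), (-23, -1)) = 17.088
d((-7, -7), (-17, 15)) = 24.1661
d((-7, -7), (7, -20)) = 19.105
d((-7, -7), (-2, 0)) = 8.6023
d((-18, 2), (-26, 10)) = 11.3137
d((-18, 2), (-23, -1)) = 5.831 <-- minimum
d((-18, 2), (-17, 15)) = 13.0384
d((-18, 2), (7, -20)) = 33.3017
d((-18, 2), (-2, 0)) = 16.1245
d((-26, 10), (-23, -1)) = 11.4018
d((-26, 10), (-17, 15)) = 10.2956
d((-26, 10), (7, -20)) = 44.5982
d((-26, 10), (-2, 0)) = 26.0
d((-23, -1), (-17, 15)) = 17.088
d((-23, -1), (7, -20)) = 35.5106
d((-23, -1), (-2, 0)) = 21.0238
d((-17, 15), (7, -20)) = 42.4382
d((-17, 15), (-2, 0)) = 21.2132
d((7, -20), (-2, 0)) = 21.9317

Closest pair: (-18, 2) and (-23, -1) with distance 5.831

The closest pair is (-18, 2) and (-23, -1) with Euclidean distance 5.831. For 8 points, brute-force pairwise comparison is shown above. For large n, the divide-and-conquer algorithm (sort by x, recurse on halves, check the dividing strip) achieves O(n log n).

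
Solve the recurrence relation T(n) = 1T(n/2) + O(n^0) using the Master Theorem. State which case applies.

Master Theorem for T(n) = 1T(n/2) + O(n^0):

a = 1, b = 2, c = 0
log_b(a) = log_2(1) = 0.0000

Case 2: c = 0 = log_2(1) = 0.0000
T(n) = O(n^0 log n) = O(log n)

For T(n) = 1T(n/2) + O(n^0): log_2(1) = 0.0000. This is Case 2 of the Master Theorem (c = log_b(a), equal work at all levels), giving O(log n).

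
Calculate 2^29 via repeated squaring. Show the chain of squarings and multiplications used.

Computing 2^29 by squaring (build up from 2^1; each line after the first costs one multiplication):

2^1 = 2
2^2 = (2^1)^2 = 2^2 = 4
2^3 = 2 * 2^2 = 2 * 4 = 8
2^6 = (2^3)^2 = 8^2 = 64
2^7 = 2 * 2^6 = 2 * 64 = 128
2^14 = (2^7)^2 = 128^2 = 16384
2^28 = (2^14)^2 = 16384^2 = 268435456
2^29 = 2 * 2^28 = 2 * 268435456 = 536870912

Result: 536870912
Multiplications needed: 7 (7 lines after 2^1)

2^29 = 536870912. Using exponentiation by squaring, this requires 7 multiplications. The key idea: if the exponent is even, square the half-power; if odd, multiply by the base once.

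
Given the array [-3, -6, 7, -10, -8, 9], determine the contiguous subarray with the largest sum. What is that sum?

Using Kadane's algorithm on [-3, -6, 7, -10, -8, 9]:

Scanning through the array:
Position 1 (value -6): max_ending_here = -6, max_so_far = -3
Position 2 (value 7): max_ending_here = 7, max_so_far = 7
Position 3 (value -10): max_ending_here = -3, max_so_far = 7
Position 4 (value -8): max_ending_here = -8, max_so_far = 7
Position 5 (value 9): max_ending_here = 9, max_so_far = 9

Maximum subarray: [9]
Maximum sum: 9

The maximum subarray is [9] with sum 9. This subarray runs from index 5 to index 5.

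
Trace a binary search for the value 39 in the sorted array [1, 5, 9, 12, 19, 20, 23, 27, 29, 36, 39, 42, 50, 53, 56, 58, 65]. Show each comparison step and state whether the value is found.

Binary search for 39 in [1, 5, 9, 12, 19, 20, 23, 27, 29, 36, 39, 42, 50, 53, 56, 58, 65]:

lo=0, hi=16, mid=8, arr[mid]=29 -> 29 < 39, search right half
lo=9, hi=16, mid=12, arr[mid]=50 -> 50 > 39, search left half
lo=9, hi=11, mid=10, arr[mid]=39 -> Found target at index 10!

Binary search finds 39 at index 10 after 3 comparisons. The search repeatedly halves the search space by comparing with the middle element.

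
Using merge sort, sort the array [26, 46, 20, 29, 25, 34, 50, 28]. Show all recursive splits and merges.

Merge sort trace:

Split: [26, 46, 20, 29, 25, 34, 50, 28] -> [26, 46, 20, 29] and [25, 34, 50, 28]
  Split: [26, 46, 20, 29] -> [26, 46] and [20, 29]
    Split: [26, 46] -> [26] and [46]
    Merge: [26] + [46] -> [26, 46]
    Split: [20, 29] -> [20] and [29]
    Merge: [20] + [29] -> [20, 29]
  Merge: [26, 46] + [20, 29] -> [20, 26, 29, 46]
  Split: [25, 34, 50, 28] -> [25, 34] and [50, 28]
    Split: [25, 34] -> [25] and [34]
    Merge: [25] + [34] -> [25, 34]
    Split: [50, 28] -> [50] and [28]
    Merge: [50] + [28] -> [28, 50]
  Merge: [25, 34] + [28, 50] -> [25, 28, 34, 50]
Merge: [20, 26, 29, 46] + [25, 28, 34, 50] -> [20, 25, 26, 28, 29, 34, 46, 50]

Final sorted array: [20, 25, 26, 28, 29, 34, 46, 50]

The merge sort proceeds by recursively splitting the array and merging sorted halves.
After all merges, the sorted array is [20, 25, 26, 28, 29, 34, 46, 50].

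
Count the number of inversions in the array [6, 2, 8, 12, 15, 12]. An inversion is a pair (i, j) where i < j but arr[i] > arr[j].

Finding inversions in [6, 2, 8, 12, 15, 12]:

(0, 1): arr[0]=6 > arr[1]=2
(4, 5): arr[4]=15 > arr[5]=12

Total inversions: 2

The array has 2 inversion(s): (0,1), (4,5). Each pair (i,j) satisfies i < j and arr[i] > arr[j].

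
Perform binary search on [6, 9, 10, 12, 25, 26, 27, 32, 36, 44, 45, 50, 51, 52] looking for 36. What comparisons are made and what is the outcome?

Binary search for 36 in [6, 9, 10, 12, 25, 26, 27, 32, 36, 44, 45, 50, 51, 52]:

lo=0, hi=13, mid=6, arr[mid]=27 -> 27 < 36, search right half
lo=7, hi=13, mid=10, arr[mid]=45 -> 45 > 36, search left half
lo=7, hi=9, mid=8, arr[mid]=36 -> Found target at index 8!

Binary search finds 36 at index 8 after 3 comparisons. The search repeatedly halves the search space by comparing with the middle element.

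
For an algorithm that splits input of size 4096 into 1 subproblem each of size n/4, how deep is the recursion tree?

For divide and conquer with division factor 4:

Problem sizes at each level:
Level 0: 4096
Level 1: 1024
Level 2: 256
Level 3: 64
Level 4: 16
Level 5: 4
Level 6: 1

The root is level 0 and the size-1 base case is level 6 (the tree spans levels 0 through 6, i.e. 7 levels counting the root), so the depth is the number of divisions: log_4(4096) = 6

The recursion tree depth is log_4(4096) = 6. At each level, the problem size is divided by 4, so it takes 6 divisions to reduce to a base case of size 1. The algorithm makes 1 recursive call at each level.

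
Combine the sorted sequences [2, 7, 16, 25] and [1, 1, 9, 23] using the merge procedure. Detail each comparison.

Merging process:

Compare 2 vs 1: take 1 from right. Merged: [1]
Compare 2 vs 1: take 1 from right. Merged: [1, 1]
Compare 2 vs 9: take 2 from left. Merged: [1, 1, 2]
Compare 7 vs 9: take 7 from left. Merged: [1, 1, 2, 7]
Compare 16 vs 9: take 9 from right. Merged: [1, 1, 2, 7, 9]
Compare 16 vs 23: take 16 from left. Merged: [1, 1, 2, 7, 9, 16]
Compare 25 vs 23: take 23 from right. Merged: [1, 1, 2, 7, 9, 16, 23]
Append remaining from left: [25]. Merged: [1, 1, 2, 7, 9, 16, 23, 25]

Final merged array: [1, 1, 2, 7, 9, 16, 23, 25]
Total comparisons: 7

The merged array is [1, 1, 2, 7, 9, 16, 23, 25], requiring 7 comparisons. The merge step runs in O(n) time where n is the total number of elements.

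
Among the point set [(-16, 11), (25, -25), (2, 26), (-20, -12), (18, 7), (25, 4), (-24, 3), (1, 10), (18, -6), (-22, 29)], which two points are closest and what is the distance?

Computing all pairwise distances among 10 points:

d((-16, 11), (25, -25)) = 54.5619
d((-16, 11), (2, 26)) = 23.4307
d((-16, 11), (-20, -12)) = 23.3452
d((-16, 11), (18, 7)) = 34.2345
d((-16, 11), (25, 4)) = 41.5933
d((-16, 11), (-24, 3)) = 11.3137
d((-16, 11), (1, 10)) = 17.0294
d((-16, 11), (18, -6)) = 38.0132
d((-16, 11), (-22, 29)) = 18.9737
d((25, -25), (2, 26)) = 55.9464
d((25, -25), (-20, -12)) = 46.8402
d((25, -25), (18, 7)) = 32.7567
d((25, -25), (25, 4)) = 29.0
d((25, -25), (-24, 3)) = 56.4358
d((25, -25), (1, 10)) = 42.4382
d((25, -25), (18, -6)) = 20.2485
d((25, -25), (-22, 29)) = 71.5891
d((2, 26), (-20, -12)) = 43.909
d((2, 26), (18, 7)) = 24.8395
d((2, 26), (25, 4)) = 31.8277
d((2, 26), (-24, 3)) = 34.7131
d((2, 26), (1, 10)) = 16.0312
d((2, 26), (18, -6)) = 35.7771
d((2, 26), (-22, 29)) = 24.1868
d((-20, -12), (18, 7)) = 42.4853
d((-20, -12), (25, 4)) = 47.7598
d((-20, -12), (-24, 3)) = 15.5242
d((-20, -12), (1, 10)) = 30.4138
d((-20, -12), (18, -6)) = 38.4708
d((-20, -12), (-22, 29)) = 41.0488
d((18, 7), (25, 4)) = 7.6158 <-- minimum
d((18, 7), (-24, 3)) = 42.19
d((18, 7), (1, 10)) = 17.2627
d((18, 7), (18, -6)) = 13.0
d((18, 7), (-22, 29)) = 45.6508
d((25, 4), (-24, 3)) = 49.0102
d((25, 4), (1, 10)) = 24.7386
d((25, 4), (18, -6)) = 12.2066
d((25, 4), (-22, 29)) = 53.2353
d((-24, 3), (1, 10)) = 25.9615
d((-24, 3), (18, -6)) = 42.9535
d((-24, 3), (-22, 29)) = 26.0768
d((1, 10), (18, -6)) = 23.3452
d((1, 10), (-22, 29)) = 29.8329
d((18, -6), (-22, 29)) = 53.1507

Closest pair: (18, 7) and (25, 4) with distance 7.6158

The closest pair is (18, 7) and (25, 4) with Euclidean distance 7.6158. For 10 points, brute-force pairwise comparison is shown above. For large n, the divide-and-conquer algorithm (sort by x, recurse on halves, check the dividing strip) achieves O(n log n).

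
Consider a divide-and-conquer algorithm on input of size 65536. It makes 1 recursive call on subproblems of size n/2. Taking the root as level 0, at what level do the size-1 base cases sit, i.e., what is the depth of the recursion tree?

For divide and conquer with division factor 2:

Problem sizes at each level:
Level 0: 65536
Level 1: 32768
Level 2: 16384
Level 3: 8192
Level 4: 4096
Level 5: 2048
Level 6: 1024
Level 7: 512
Level 8: 256
Level 9: 128
Level 10: 64
Level 11: 32
Level 12: 16
Level 13: 8
Level 14: 4
Level 15: 2
Level 16: 1

The root is level 0 and the size-1 base case is level 16 (the tree spans levels 0 through 16, i.e. 17 levels counting the root), so the depth is the number of divisions: log_2(65536) = 16

The recursion tree depth is log_2(65536) = 16. At each level, the problem size is divided by 2, so it takes 16 divisions to reduce to a base case of size 1. The algorithm makes 1 recursive call at each level.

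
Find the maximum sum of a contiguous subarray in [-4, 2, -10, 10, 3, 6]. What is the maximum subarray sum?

Using Kadane's algorithm on [-4, 2, -10, 10, 3, 6]:

Scanning through the array:
Position 1 (value 2): max_ending_here = 2, max_so_far = 2
Position 2 (value -10): max_ending_here = -8, max_so_far = 2
Position 3 (value 10): max_ending_here = 10, max_so_far = 10
Position 4 (value 3): max_ending_here = 13, max_so_far = 13
Position 5 (value 6): max_ending_here = 19, max_so_far = 19

Maximum subarray: [10, 3, 6]
Maximum sum: 19

The maximum subarray is [10, 3, 6] with sum 19. This subarray runs from index 3 to index 5.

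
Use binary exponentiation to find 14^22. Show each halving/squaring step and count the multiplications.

Computing 14^22 by squaring (build up from 14^1; each line after the first costs one multiplication):

14^1 = 14
14^2 = (14^1)^2 = 14^2 = 196
14^4 = (14^2)^2 = 196^2 = 38416
14^5 = 14 * 14^4 = 14 * 38416 = 537824
14^10 = (14^5)^2 = 537824^2 = 289254654976
14^11 = 14 * 14^10 = 14 * 289254654976 = 4049565169664
14^22 = (14^11)^2 = 4049565169664^2 = 16398978063355821105872896

Result: 16398978063355821105872896
Multiplications needed: 6 (6 lines after 14^1)

14^22 = 16398978063355821105872896. Using exponentiation by squaring, this requires 6 multiplications. The key idea: if the exponent is even, square the half-power; if odd, multiply by the base once.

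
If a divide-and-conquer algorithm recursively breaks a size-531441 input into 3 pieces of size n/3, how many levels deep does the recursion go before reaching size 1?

For divide and conquer with division factor 3:

Problem sizes at each level:
Level 0: 531441
Level 1: 177147
Level 2: 59049
Level 3: 19683
Level 4: 6561
Level 5: 2187
Level 6: 729
Level 7: 243
Level 8: 81
Level 9: 27
Level 10: 9
Level 11: 3
Level 12: 1

The root is level 0 and the size-1 base case is level 12 (the tree spans levels 0 through 12, i.e. 13 levels counting the root), so the depth is the number of divisions: log_3(531441) = 12

The recursion tree depth is log_3(531441) = 12. At each level, the problem size is divided by 3, so it takes 12 divisions to reduce to a base case of size 1. The algorithm makes 3 recursive calls at each level.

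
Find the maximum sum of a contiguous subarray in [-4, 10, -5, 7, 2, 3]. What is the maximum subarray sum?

Using Kadane's algorithm on [-4, 10, -5, 7, 2, 3]:

Scanning through the array:
Position 1 (value 10): max_ending_here = 10, max_so_far = 10
Position 2 (value -5): max_ending_here = 5, max_so_far = 10
Position 3 (value 7): max_ending_here = 12, max_so_far = 12
Position 4 (value 2): max_ending_here = 14, max_so_far = 14
Position 5 (value 3): max_ending_here = 17, max_so_far = 17

Maximum subarray: [10, -5, 7, 2, 3]
Maximum sum: 17

The maximum subarray is [10, -5, 7, 2, 3] with sum 17. This subarray runs from index 1 to index 5.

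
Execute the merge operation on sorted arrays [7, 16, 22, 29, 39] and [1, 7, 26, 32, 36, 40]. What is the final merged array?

Merging process:

Compare 7 vs 1: take 1 from right. Merged: [1]
Compare 7 vs 7: take 7 from left. Merged: [1, 7]
Compare 16 vs 7: take 7 from right. Merged: [1, 7, 7]
Compare 16 vs 26: take 16 from left. Merged: [1, 7, 7, 16]
Compare 22 vs 26: take 22 from left. Merged: [1, 7, 7, 16, 22]
Compare 29 vs 26: take 26 from right. Merged: [1, 7, 7, 16, 22, 26]
Compare 29 vs 32: take 29 from left. Merged: [1, 7, 7, 16, 22, 26, 29]
Compare 39 vs 32: take 32 from right. Merged: [1, 7, 7, 16, 22, 26, 29, 32]
Compare 39 vs 36: take 36 from right. Merged: [1, 7, 7, 16, 22, 26, 29, 32, 36]
Compare 39 vs 40: take 39 from left. Merged: [1, 7, 7, 16, 22, 26, 29, 32, 36, 39]
Append remaining from right: [40]. Merged: [1, 7, 7, 16, 22, 26, 29, 32, 36, 39, 40]

Final merged array: [1, 7, 7, 16, 22, 26, 29, 32, 36, 39, 40]
Total comparisons: 10

The merged array is [1, 7, 7, 16, 22, 26, 29, 32, 36, 39, 40], requiring 10 comparisons. The merge step runs in O(n) time where n is the total number of elements.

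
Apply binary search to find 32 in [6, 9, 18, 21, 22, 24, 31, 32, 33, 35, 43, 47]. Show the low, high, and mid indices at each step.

Binary search for 32 in [6, 9, 18, 21, 22, 24, 31, 32, 33, 35, 43, 47]:

lo=0, hi=11, mid=5, arr[mid]=24 -> 24 < 32, search right half
lo=6, hi=11, mid=8, arr[mid]=33 -> 33 > 32, search left half
lo=6, hi=7, mid=6, arr[mid]=31 -> 31 < 32, search right half
lo=7, hi=7, mid=7, arr[mid]=32 -> Found target at index 7!

Binary search finds 32 at index 7 after 4 comparisons. The search repeatedly halves the search space by comparing with the middle element.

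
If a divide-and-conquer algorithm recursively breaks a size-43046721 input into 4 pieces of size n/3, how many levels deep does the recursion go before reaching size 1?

For divide and conquer with division factor 3:

Problem sizes at each level:
Level 0: 43046721
Level 1: 14348907
Level 2: 4782969
Level 3: 1594323
Level 4: 531441
Level 5: 177147
Level 6: 59049
Level 7: 19683
Level 8: 6561
Level 9: 2187
Level 10: 729
Level 11: 243
Level 12: 81
Level 13: 27
Level 14: 9
Level 15: 3
Level 16: 1

The root is level 0 and the size-1 base case is level 16 (the tree spans levels 0 through 16, i.e. 17 levels counting the root), so the depth is the number of divisions: log_3(43046721) = 16

The recursion tree depth is log_3(43046721) = 16. At each level, the problem size is divided by 3, so it takes 16 divisions to reduce to a base case of size 1. The algorithm makes 4 recursive calls at each level.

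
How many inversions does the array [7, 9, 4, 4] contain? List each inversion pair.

Finding inversions in [7, 9, 4, 4]:

(0, 2): arr[0]=7 > arr[2]=4
(0, 3): arr[0]=7 > arr[3]=4
(1, 2): arr[1]=9 > arr[2]=4
(1, 3): arr[1]=9 > arr[3]=4

Total inversions: 4

The array has 4 inversion(s): (0,2), (0,3), (1,2), (1,3). Each pair (i,j) satisfies i < j and arr[i] > arr[j].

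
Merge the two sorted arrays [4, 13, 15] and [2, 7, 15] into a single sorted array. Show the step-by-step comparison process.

Merging process:

Compare 4 vs 2: take 2 from right. Merged: [2]
Compare 4 vs 7: take 4 from left. Merged: [2, 4]
Compare 13 vs 7: take 7 from right. Merged: [2, 4, 7]
Compare 13 vs 15: take 13 from left. Merged: [2, 4, 7, 13]
Compare 15 vs 15: take 15 from left. Merged: [2, 4, 7, 13, 15]
Append remaining from right: [15]. Merged: [2, 4, 7, 13, 15, 15]

Final merged array: [2, 4, 7, 13, 15, 15]
Total comparisons: 5

The merged array is [2, 4, 7, 13, 15, 15], requiring 5 comparisons. The merge step runs in O(n) time where n is the total number of elements.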